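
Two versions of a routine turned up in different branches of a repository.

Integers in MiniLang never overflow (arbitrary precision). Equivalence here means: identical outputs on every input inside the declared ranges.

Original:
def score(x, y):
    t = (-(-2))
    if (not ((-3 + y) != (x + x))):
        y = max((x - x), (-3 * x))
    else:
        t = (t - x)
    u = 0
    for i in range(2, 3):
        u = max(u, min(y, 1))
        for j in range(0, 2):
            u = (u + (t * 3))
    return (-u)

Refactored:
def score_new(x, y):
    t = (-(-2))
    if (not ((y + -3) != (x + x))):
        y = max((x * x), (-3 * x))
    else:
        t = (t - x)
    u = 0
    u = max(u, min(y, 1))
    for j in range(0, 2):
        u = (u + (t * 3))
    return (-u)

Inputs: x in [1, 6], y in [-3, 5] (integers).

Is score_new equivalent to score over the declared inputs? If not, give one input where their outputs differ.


There is a counterexample at x=1, y=5: -12 on one side, -13 on the other.
score: t=2, then (not ((-3 + y) != (x + x))) is true, then y=0, then u=0, then (i=2), then u=0, then (j=0), then u=6, then (j=1), then u=12, then returns -12
score_new: t=2, then (not ((y + -3) != (x + x))) is true, then y=1, then u=0, then u=1, then (j=0), then u=7, then (j=1), then u=13, then returns -13
verdict: not equivalent; witness: x=1, y=5


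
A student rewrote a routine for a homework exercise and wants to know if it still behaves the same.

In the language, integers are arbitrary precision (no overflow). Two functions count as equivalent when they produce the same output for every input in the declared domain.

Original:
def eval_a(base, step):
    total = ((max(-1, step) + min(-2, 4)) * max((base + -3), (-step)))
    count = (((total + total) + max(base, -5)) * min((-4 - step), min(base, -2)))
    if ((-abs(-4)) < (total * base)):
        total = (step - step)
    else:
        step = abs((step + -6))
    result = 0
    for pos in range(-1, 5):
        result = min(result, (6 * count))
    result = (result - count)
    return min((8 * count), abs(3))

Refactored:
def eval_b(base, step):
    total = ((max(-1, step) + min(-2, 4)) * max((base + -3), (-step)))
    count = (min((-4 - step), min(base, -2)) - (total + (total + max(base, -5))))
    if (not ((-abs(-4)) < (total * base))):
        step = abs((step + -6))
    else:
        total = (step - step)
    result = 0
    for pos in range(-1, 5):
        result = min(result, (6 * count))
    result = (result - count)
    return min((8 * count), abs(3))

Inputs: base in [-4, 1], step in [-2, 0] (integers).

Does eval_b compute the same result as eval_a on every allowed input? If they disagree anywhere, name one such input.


The rewrite breaks on base=-4, step=0, where the results are 3 and 0.
eval_a: total := 0 | count := 16 | ((-abs(-4)) < (total * base)): true | total := 0 | result := 0 | iter pos=-1: | result := 0 | iter pos=0: | result := 0 | iter pos=1: | result := 0 | iter pos=2: | result := 0 | iter pos=3: | result := 0 | iter pos=4: | result := 0 | result := -16 | result 3
eval_b: total := 0 | count := 0 | (not ((-abs(-4)) < (total * base))): false | total := 0 | result := 0 | iter pos=-1: | result := 0 | iter pos=0: | result := 0 | iter pos=1: | result := 0 | iter pos=2: | result := 0 | iter pos=3: | result := 0 | iter pos=4: | result := 0 | result := 0 | result 0
verdict: not equivalent; witness: base=-4, step=0


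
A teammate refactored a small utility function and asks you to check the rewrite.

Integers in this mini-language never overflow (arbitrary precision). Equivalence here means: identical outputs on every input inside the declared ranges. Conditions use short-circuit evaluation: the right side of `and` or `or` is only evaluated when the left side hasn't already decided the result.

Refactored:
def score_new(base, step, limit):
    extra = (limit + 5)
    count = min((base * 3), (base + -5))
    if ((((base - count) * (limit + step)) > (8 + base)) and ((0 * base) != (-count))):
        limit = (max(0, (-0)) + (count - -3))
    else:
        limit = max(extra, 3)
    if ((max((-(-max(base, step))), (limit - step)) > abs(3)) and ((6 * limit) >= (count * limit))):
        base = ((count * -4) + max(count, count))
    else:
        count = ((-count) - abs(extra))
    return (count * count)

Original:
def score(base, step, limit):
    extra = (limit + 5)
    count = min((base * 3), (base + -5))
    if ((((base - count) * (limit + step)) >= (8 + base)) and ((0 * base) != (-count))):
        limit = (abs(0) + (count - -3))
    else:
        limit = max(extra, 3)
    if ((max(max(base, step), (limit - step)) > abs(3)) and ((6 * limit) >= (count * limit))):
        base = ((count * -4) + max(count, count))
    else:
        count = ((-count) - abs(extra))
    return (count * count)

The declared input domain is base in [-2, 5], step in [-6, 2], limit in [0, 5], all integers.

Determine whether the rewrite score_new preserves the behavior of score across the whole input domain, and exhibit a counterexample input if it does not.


Consider the input base=2, step=-3, limit=5.
score: extra := 10 | count := -3 | ((((base - count) * (limit + step)) >= (8 + base)) and ((0 * base) != (-count))): true | limit := 0 | ((max(max(base, step), (limit - step)) > abs(3)) and ((6 * limit) >= (count * limit))): false | count := -7 | result 49
score_new: extra := 10 | count := -3 | ((((base - count) * (limit + step)) > (8 + base)) and ((0 * base) != (-count))): false | limit := 10 | ((max((-(-max(base, step))), (limit - step)) > abs(3)) and ((6 * limit) >= (count * limit))): true | base := 9 | result 9
49 != 9, so the rewrite changes behavior.
verdict: not equivalent; witness: base=2, step=-3, limit=5


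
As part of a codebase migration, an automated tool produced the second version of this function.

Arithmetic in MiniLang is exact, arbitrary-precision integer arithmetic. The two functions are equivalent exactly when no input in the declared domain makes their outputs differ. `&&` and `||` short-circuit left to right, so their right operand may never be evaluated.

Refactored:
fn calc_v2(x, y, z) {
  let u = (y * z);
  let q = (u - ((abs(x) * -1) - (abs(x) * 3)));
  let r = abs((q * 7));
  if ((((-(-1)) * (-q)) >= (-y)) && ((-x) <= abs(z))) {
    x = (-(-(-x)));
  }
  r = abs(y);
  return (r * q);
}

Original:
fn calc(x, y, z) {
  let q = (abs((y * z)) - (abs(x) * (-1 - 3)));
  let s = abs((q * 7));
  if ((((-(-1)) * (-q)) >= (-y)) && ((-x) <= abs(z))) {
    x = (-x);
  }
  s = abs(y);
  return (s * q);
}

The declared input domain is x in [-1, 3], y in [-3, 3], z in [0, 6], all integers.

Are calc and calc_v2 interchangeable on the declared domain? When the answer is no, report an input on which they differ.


Take x=-1, y=-3, z=1.
calc: q becomes 7; next s becomes 49; next ((((-(-1)) * (-q)) >= (-y)) && ((-x) <= abs(z))) evaluates to false; next s becomes 3; next final value 21
calc_v2: u becomes -3; next q becomes 1; next r becomes 7; next ((((-(-1)) * (-q)) >= (-y)) && ((-x) <= abs(z))) evaluates to false; next r becomes 3; next final value 3
21 and 3 differ, so these are not the same function on this domain.
verdict: not equivalent; witness: x=-1, y=-3, z=1


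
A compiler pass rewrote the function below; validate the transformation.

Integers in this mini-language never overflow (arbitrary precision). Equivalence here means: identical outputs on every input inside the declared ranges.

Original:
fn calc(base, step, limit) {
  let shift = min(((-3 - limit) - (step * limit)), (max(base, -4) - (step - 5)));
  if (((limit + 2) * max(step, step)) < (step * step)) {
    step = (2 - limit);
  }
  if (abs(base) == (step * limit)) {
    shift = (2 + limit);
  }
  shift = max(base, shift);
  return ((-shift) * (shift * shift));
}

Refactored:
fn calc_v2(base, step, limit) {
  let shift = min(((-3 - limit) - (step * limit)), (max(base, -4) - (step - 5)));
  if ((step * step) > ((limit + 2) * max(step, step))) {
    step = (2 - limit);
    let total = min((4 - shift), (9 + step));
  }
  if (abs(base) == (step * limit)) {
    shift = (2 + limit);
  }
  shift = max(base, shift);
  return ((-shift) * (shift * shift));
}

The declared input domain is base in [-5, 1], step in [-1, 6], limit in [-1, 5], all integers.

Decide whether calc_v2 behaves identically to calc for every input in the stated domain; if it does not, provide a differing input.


This is a faithful refactor — local variable names differ, plus comparison usage differs, plus statement counts differ, plus min/max/abs usage differs, plus arithmetic usage differs, plus constant usage differs, but the computed results match everywhere.
Spot check at base=0, step=-1, limit=1 — calc: shift = -3; (((limit + 2) * max(step, step)) < (step * step)) -> true; step = 1; (abs(base) == (step * limit)) -> false; shift = 0; return 0. calc_v2: shift = -3; ((step * step) > ((limit + 2) * max(step, step))) -> true; step = 1; total = 7; (abs(base) == (step * limit)) -> false; shift = 0; return 0. Both give 0.
Every one of the 392 inputs gives matching results.
verdict: equivalent


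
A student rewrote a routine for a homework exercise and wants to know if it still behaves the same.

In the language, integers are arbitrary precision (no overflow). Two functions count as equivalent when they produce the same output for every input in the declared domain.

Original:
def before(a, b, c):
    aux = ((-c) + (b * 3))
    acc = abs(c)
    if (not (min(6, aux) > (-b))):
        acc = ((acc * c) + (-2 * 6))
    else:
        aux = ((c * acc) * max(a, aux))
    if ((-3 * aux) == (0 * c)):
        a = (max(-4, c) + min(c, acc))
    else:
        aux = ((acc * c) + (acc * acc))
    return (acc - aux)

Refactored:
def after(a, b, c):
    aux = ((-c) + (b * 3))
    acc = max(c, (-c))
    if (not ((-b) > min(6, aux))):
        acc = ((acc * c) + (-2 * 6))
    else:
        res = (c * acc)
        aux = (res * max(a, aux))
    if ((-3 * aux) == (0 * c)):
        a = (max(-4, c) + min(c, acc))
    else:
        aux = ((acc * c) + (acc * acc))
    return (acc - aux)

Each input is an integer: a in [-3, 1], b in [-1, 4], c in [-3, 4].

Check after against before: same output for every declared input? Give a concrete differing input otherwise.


These are not equivalent — on a=-3, b=-1, c=-3 the outputs split (-21 vs 3).
before: aux becomes 0; next acc becomes 3; next (not (min(6, aux) > (-b))) evaluates to true; next acc becomes -21; next ((-3 * aux) == (0 * c)) evaluates to true; next a becomes -24; next final value -21
after: aux becomes 0; next acc becomes 3; next (not ((-b) > min(6, aux))) evaluates to false; next res becomes -9; next aux becomes 0; next ((-3 * aux) == (0 * c)) evaluates to true; next a becomes -6; next final value 3
verdict: not equivalent; witness: a=-3, b=-1, c=-3


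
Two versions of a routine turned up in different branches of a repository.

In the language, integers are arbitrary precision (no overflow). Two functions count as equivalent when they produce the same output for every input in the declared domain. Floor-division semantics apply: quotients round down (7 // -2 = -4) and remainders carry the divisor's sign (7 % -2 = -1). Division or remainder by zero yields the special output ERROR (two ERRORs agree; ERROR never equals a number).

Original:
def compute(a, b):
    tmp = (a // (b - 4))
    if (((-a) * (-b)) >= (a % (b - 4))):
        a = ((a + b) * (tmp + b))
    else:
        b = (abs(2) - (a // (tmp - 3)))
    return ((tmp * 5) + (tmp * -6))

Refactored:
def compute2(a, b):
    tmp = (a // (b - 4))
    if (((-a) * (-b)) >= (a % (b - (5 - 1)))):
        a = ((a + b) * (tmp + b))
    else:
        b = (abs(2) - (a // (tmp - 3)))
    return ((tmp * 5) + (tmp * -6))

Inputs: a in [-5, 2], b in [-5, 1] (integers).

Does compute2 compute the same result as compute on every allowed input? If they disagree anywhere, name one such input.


Reading the diff, among the changes: arithmetic usage differs, plus constant usage differs.
As a probe, take a=-1, b=-1: compute runs tmp=0, then (((-a) * (-b)) >= (a % (b - 4))) is true, then a=2, then returns 0; compute2 runs tmp=0, then (((-a) * (-b)) >= (a % (b - (5 - 1)))) is true, then a=2, then returns 0; both end at 0.
Sweeping the whole domain (56 inputs) finds no disagreement.
verdict: equivalent


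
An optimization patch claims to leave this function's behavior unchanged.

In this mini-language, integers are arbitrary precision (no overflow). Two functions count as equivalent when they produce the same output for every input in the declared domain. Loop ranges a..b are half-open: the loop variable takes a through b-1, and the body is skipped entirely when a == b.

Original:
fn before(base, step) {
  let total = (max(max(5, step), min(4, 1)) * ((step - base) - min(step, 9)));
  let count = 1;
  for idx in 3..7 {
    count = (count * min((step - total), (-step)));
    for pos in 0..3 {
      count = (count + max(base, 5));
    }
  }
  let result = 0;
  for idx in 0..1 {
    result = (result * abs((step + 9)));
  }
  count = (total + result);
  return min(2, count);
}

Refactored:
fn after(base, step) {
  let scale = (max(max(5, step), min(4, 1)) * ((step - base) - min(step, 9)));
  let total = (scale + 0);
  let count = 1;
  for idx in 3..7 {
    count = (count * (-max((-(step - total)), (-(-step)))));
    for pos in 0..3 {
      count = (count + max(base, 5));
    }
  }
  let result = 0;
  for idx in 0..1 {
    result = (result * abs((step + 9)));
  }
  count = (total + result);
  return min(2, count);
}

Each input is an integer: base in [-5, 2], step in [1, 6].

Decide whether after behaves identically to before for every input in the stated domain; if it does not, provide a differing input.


Comparing the listings, the differences include: statement counts differ, min/max/abs usage differs, local variable names differ, constant usage differs, arithmetic usage differs.
Tracing base=2, step=6: before: total := -12 | count := 1 | iter idx=3: | count := -6 | iter pos=0: | count := -1 | iter pos=1: | count := 4 | iter pos=2: | count := 9 | iter idx=4: | count := -54 | iter pos=0: | count := -49 | iter pos=1: | count := -44 | iter pos=2: | count := -39 | iter idx=5: | count := 234 | iter pos=0: | count := 239 | iter pos=1: | count := 244 | iter pos=2: | count := 249 | iter idx=6: | count := -1494 | iter pos=0: | count := -1489 | iter pos=1: | count := -1484 | iter pos=2: | count := -1479 | result := 0 | iter idx=0: | result := 0 | count := -12 | result -12 | after: scale := -12 | total := -12 | count := 1 | iter idx=3: | count := -6 | iter pos=0: | count := -1 | iter pos=1: | count := 4 | iter pos=2: | count := 9 | iter idx=4: | count := -54 | iter pos=0: | count := -49 | iter pos=1: | count := -44 | iter pos=2: | count := -39 | iter idx=5: | count := 234 | iter pos=0: | count := 239 | iter pos=1: | count := 244 | iter pos=2: | count := 249 | iter idx=6: | count := -1494 | iter pos=0: | count := -1489 | iter pos=1: | count := -1484 | iter pos=2: | count := -1479 | result := 0 | iter idx=0: | result := 0 | count := -12 | result -12 — matching result -12.
Across all 48 domain points the two functions coincide.
verdict: equivalent


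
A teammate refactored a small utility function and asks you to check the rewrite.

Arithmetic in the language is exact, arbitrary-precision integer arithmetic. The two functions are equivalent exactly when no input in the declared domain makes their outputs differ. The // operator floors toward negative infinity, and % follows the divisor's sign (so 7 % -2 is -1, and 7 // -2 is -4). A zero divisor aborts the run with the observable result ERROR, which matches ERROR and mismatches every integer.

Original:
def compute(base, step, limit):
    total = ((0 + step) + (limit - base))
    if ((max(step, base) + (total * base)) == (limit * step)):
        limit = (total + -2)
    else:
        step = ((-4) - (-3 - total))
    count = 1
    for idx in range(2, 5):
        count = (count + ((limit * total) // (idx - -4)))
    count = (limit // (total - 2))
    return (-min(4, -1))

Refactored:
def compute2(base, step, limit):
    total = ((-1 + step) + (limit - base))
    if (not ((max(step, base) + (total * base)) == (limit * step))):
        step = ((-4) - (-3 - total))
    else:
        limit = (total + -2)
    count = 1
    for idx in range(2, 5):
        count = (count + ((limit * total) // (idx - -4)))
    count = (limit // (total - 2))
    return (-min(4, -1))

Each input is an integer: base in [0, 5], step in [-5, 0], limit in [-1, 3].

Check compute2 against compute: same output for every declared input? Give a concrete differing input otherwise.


There is a counterexample at base=0, step=-1, limit=3: ERROR on one side, 1 on the other.
compute: total becomes 2; next ((max(step, base) + (total * base)) == (limit * step)) evaluates to false; next step becomes 1; next count becomes 1; next at idx=2:; next count becomes 2; next at idx=3:; next count becomes 2; next at idx=4:; next count becomes 2; next hits division by zero so the output is ERROR
compute2: total becomes 1; next (not ((max(step, base) + (total * base)) == (limit * step))) evaluates to true; next step becomes 0; next count becomes 1; next at idx=2:; next count becomes 1; next at idx=3:; next count becomes 1; next at idx=4:; next count becomes 1; next count becomes -3; next final value 1
verdict: not equivalent; witness: base=0, step=-1, limit=3


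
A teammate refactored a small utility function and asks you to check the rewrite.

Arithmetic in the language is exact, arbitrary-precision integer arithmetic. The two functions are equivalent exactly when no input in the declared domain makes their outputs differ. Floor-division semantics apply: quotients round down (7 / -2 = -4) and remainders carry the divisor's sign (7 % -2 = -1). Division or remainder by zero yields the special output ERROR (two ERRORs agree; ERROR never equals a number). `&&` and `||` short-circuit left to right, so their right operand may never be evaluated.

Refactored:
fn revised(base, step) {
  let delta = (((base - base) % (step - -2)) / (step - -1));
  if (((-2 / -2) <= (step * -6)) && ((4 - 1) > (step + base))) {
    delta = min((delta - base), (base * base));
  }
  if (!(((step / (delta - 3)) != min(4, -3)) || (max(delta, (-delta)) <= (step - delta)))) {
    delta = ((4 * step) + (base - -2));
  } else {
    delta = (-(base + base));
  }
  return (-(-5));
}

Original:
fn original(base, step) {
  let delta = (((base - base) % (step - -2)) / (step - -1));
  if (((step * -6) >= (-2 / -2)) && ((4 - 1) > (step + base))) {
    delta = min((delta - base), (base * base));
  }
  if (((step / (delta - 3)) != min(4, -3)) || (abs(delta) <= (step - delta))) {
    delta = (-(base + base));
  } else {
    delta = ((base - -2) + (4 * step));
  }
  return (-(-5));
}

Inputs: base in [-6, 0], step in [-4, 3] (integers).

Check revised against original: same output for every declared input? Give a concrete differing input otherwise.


Differences: boolean connective usage differs; min/max/abs usage differs; comparison usage differs — yet all 56 inputs agree.
verdict: equivalent


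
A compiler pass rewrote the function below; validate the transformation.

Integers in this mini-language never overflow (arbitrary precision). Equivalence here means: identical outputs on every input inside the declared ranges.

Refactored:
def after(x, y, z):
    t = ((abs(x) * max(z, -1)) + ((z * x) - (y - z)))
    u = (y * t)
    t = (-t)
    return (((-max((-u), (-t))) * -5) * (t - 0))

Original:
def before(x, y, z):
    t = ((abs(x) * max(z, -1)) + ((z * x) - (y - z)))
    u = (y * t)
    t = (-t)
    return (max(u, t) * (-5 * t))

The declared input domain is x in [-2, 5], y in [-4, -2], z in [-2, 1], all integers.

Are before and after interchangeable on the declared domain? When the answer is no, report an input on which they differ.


There is a counterexample at x=-2, y=-4, z=-2: -80 on one side, -320 on the other.
before: t becomes 4; next u becomes -16; next t becomes -4; next final value -80
after: t becomes 4; next u becomes -16; next t becomes -4; next final value -320
verdict: not equivalent; witness: x=-2, y=-4, z=-2


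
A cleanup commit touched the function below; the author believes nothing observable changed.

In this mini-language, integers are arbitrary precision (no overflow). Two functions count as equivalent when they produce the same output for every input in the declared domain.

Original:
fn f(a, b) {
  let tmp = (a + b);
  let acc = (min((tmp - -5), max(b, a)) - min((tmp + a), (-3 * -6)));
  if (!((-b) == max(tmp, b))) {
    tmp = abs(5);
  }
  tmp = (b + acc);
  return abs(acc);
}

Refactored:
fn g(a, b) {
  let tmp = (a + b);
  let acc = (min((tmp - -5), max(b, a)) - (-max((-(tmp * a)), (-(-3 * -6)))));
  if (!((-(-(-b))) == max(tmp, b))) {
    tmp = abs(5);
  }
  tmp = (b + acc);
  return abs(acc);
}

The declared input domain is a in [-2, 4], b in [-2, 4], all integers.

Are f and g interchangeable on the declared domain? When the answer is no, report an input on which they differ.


Consider the input a=-2, b=-2.
f: tmp becomes -4; next acc becomes 4; next (!((-b) == max(tmp, b))) evaluates to true; next tmp becomes 5; next tmp becomes 2; next final value 4
g: tmp becomes -4; next acc becomes -10; next (!((-(-(-b))) == max(tmp, b))) evaluates to true; next tmp becomes 5; next tmp becomes -12; next final value 10
4 vs 10 — the two versions disagree here.
verdict: not equivalent; witness: a=-2, b=-2


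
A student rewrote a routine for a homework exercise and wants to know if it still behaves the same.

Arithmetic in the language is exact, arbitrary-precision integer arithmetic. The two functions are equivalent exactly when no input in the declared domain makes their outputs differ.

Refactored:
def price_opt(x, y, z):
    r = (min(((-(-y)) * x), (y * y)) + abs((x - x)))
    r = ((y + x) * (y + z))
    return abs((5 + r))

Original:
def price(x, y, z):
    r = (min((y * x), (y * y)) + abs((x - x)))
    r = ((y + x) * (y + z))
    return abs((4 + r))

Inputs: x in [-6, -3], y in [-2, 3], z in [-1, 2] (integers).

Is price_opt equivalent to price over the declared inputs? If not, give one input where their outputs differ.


These are not equivalent — on x=-6, y=-2, z=-1 the outputs split (28 vs 29).
price: r becomes 4; next r becomes 24; next final value 28
price_opt: r becomes 4; next r becomes 24; next final value 29
verdict: not equivalent; witness: x=-6, y=-2, z=-1


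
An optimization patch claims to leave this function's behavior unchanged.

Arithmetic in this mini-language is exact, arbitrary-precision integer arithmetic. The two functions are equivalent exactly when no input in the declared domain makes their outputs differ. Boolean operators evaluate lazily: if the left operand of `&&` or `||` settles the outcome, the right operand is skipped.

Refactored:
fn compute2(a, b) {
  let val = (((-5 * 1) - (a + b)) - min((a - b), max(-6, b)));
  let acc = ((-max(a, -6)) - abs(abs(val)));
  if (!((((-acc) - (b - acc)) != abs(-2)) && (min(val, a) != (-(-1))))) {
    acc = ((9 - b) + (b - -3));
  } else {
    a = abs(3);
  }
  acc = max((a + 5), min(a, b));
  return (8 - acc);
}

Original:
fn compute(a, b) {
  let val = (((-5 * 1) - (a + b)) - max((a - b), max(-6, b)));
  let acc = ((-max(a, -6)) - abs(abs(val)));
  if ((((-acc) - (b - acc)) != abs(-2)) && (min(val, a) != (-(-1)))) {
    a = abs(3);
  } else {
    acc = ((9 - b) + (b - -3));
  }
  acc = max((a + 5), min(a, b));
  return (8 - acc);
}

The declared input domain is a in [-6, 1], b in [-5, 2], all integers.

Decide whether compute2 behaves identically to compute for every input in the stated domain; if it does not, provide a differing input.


Not equivalent: a=1, b=-5 separates them (0 vs 2).
compute: val=-7, then acc=-8, then ((((-acc) - (b - acc)) != abs(-2)) && (min(val, a) != (-(-1)))) is true, then a=3, then acc=8, then returns 0
compute2: val=4, then acc=-5, then (!((((-acc) - (b - acc)) != abs(-2)) && (min(val, a) != (-(-1))))) is true, then acc=12, then acc=6, then returns 2
verdict: not equivalent; witness: a=1, b=-5


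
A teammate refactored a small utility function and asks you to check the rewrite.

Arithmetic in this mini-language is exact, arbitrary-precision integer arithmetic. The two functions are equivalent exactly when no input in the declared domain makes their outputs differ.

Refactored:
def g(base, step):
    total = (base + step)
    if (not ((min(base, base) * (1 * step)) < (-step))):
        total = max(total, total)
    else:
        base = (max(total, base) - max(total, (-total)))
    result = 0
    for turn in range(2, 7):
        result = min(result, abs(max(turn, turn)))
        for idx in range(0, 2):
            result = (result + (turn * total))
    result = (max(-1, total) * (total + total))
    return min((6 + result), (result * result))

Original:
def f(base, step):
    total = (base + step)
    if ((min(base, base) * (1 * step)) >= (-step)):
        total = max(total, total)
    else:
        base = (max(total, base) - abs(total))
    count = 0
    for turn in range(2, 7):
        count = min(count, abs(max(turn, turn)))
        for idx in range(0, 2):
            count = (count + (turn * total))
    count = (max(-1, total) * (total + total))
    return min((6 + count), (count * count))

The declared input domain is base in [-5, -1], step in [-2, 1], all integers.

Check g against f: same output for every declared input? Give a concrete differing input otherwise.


The two versions differ — the changes include local variable names differ; also boolean connective usage differs; also min/max/abs usage differs; also comparison usage differs.
Spot check at base=-4, step=0 — f: total := -4 | ((min(base, base) * (1 * step)) >= (-step)): true | total := -4 | count := 0 | iter turn=2: | count := 0 | iter idx=0: | count := -8 | iter idx=1: | count := -16 | iter turn=3: | count := -16 | iter idx=0: | count := -28 | iter idx=1: | count := -40 | iter turn=4: | count := -40 | iter idx=0: | count := -56 | iter idx=1: | count := -72 | iter turn=5: | count := -72 | iter idx=0: | count := -92 | iter idx=1: | count := -112 | iter turn=6: | count := -112 | iter idx=0: | count := -136 | iter idx=1: | count := -160 | count := 8 | result 14. g: total := -4 | (not ((min(base, base) * (1 * step)) < (-step))): true | total := -4 | result := 0 | iter turn=2: | result := 0 | iter idx=0: | result := -8 | iter idx=1: | result := -16 | iter turn=3: | result := -16 | iter idx=0: | result := -28 | iter idx=1: | result := -40 | iter turn=4: | result := -40 | iter idx=0: | result := -56 | iter idx=1: | result := -72 | iter turn=5: | result := -72 | iter idx=0: | result := -92 | iter idx=1: | result := -112 | iter turn=6: | result := -112 | iter idx=0: | result := -136 | iter idx=1: | result := -160 | result := 8 | result 14. Both give 14.
An exhaustive pass over the 20 declared inputs shows identical outputs.
verdict: equivalent


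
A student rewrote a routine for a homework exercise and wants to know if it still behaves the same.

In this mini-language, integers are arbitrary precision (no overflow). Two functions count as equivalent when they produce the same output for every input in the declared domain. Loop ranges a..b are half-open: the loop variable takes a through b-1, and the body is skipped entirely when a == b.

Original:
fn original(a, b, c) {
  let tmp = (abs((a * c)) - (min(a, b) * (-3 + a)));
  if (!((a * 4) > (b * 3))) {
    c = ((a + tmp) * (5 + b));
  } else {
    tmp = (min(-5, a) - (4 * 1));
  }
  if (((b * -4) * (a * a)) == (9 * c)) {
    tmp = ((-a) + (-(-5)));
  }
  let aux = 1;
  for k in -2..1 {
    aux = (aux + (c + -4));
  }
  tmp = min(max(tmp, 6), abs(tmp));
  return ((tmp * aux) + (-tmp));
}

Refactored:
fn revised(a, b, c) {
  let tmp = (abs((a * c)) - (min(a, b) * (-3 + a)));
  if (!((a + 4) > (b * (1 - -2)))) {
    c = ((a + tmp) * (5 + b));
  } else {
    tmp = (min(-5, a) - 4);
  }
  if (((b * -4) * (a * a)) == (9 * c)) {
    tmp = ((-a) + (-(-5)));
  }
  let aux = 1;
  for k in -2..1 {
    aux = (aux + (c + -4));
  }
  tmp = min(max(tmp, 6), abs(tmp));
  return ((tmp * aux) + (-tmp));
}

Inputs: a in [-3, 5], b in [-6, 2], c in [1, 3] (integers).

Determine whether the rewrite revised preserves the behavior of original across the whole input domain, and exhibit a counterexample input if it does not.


Take a=-3, b=-4, c=1.
original: tmp := -21 | (!((a * 4) > (b * 3))): true | c := -24 | (((b * -4) * (a * a)) == (9 * c)): false | aux := 1 | iter k=-2: | aux := -27 | iter k=-1: | aux := -55 | iter k=0: | aux := -83 | tmp := 6 | result -504
revised: tmp := -21 | (!((a + 4) > (b * (1 - -2)))): false | tmp := -9 | (((b * -4) * (a * a)) == (9 * c)): false | aux := 1 | iter k=-2: | aux := -2 | iter k=-1: | aux := -5 | iter k=0: | aux := -8 | tmp := 6 | result -54
-504 != -54, so the rewrite changes behavior.
verdict: not equivalent; witness: a=-3, b=-4, c=1


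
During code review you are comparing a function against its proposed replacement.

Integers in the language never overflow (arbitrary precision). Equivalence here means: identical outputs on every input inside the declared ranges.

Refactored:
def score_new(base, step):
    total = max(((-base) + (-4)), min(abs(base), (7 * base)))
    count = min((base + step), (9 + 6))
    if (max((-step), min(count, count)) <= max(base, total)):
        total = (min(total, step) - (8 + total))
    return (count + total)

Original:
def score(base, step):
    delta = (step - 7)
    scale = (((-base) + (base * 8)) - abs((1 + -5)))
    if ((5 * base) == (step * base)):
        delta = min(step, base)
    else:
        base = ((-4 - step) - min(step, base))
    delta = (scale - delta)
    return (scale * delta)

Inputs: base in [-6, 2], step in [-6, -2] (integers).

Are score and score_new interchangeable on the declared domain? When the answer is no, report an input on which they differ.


At base=-6, step=-6: score gives 1518, score_new gives -10.
verdict: not equivalent; witness: base=-6, step=-6


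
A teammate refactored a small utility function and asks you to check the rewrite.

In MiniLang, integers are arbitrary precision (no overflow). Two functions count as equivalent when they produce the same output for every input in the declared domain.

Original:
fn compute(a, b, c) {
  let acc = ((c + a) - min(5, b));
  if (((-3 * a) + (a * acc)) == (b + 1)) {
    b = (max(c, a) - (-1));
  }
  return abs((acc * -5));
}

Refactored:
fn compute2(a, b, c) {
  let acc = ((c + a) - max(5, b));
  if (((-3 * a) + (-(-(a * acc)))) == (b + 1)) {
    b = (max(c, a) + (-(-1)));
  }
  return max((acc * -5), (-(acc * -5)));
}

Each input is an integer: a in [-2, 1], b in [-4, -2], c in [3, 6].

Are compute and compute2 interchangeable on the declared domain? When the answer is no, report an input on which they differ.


Input a=-2, b=-4, c=3: 25 from compute versus 20 from compute2.
verdict: not equivalent; witness: a=-2, b=-4, c=3


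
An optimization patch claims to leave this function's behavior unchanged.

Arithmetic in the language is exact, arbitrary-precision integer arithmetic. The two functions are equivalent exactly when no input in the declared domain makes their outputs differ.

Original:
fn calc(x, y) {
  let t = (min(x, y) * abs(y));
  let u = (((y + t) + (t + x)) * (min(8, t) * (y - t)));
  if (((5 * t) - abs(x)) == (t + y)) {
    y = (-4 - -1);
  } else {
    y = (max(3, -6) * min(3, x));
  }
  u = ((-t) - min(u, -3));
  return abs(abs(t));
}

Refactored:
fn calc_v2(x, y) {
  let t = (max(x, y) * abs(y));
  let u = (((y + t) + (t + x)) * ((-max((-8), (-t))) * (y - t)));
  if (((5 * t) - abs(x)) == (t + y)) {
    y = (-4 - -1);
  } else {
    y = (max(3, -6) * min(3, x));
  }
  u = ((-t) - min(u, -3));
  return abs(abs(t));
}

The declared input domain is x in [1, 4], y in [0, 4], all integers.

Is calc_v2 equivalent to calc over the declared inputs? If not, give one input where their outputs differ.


Try x=1, y=2.
calc: t=2, then u=0, then (((5 * t) - abs(x)) == (t + y)) is false, then y=3, then u=1, then returns 2
calc_v2: t=4, then u=-88, then (((5 * t) - abs(x)) == (t + y)) is false, then y=3, then u=84, then returns 4
2 vs 4 — the two versions disagree here.
verdict: not equivalent; witness: x=1, y=2


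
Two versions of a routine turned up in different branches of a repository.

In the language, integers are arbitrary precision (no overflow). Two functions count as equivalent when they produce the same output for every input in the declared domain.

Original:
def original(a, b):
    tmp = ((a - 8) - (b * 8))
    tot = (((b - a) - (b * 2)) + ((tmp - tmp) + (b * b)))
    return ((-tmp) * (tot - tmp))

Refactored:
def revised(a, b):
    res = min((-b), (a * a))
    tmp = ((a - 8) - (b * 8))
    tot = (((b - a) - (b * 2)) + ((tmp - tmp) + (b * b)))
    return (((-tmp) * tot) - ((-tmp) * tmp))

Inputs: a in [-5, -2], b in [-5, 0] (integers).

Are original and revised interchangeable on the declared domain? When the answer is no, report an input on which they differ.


Among the additions is an assignment to `res` whose value nothing reads, and its value is discarded; all 24 inputs agree.
verdict: equivalent


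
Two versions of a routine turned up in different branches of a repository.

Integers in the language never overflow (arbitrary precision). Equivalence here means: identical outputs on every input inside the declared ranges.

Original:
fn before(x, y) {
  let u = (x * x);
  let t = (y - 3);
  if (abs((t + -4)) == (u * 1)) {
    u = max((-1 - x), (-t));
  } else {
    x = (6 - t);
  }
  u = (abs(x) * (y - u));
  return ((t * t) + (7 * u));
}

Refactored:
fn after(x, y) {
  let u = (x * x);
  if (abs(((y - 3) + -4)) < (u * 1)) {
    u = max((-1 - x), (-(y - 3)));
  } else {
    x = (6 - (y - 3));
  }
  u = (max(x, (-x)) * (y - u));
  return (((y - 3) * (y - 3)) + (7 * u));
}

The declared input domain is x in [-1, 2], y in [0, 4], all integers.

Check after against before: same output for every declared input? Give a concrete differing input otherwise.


Run the pair on x=2, y=3.
before: u becomes 4; next t becomes 0; next (abs((t + -4)) == (u * 1)) evaluates to true; next u becomes 0; next u becomes 6; next final value 42
after: u becomes 4; next (abs(((y - 3) + -4)) < (u * 1)) evaluates to false; next x becomes 6; next u becomes -6; next final value -42
42 != -42, so the rewrite changes behavior.
verdict: not equivalent; witness: x=2, y=3


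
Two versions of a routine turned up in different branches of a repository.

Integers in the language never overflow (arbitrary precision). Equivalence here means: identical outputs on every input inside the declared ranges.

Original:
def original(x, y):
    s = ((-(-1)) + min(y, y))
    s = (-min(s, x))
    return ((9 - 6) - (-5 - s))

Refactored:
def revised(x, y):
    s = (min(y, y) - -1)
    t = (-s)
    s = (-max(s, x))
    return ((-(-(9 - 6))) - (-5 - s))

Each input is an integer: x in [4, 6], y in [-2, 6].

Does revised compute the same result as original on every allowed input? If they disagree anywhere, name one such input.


The rewrite breaks on x=4, y=-2, where the results are 9 and 4.
original: s becomes -1; next s becomes 1; next final value 9
revised: s becomes -1; next t becomes 1; next s becomes -4; next final value 4
verdict: not equivalent; witness: x=4, y=-2


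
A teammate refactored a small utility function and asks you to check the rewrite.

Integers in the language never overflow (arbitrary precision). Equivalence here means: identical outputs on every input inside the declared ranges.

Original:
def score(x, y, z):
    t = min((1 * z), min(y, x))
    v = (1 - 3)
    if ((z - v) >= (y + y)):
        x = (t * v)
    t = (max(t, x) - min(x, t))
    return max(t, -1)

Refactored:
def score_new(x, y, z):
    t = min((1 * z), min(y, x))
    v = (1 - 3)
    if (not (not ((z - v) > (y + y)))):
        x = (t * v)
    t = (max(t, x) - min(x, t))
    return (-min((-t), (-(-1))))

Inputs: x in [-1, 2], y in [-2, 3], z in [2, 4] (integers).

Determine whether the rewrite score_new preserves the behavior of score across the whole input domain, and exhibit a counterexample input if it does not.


Run the pair on x=-1, y=2, z=2.
score: t = -1; v = -2; ((z - v) >= (y + y)) -> true; x = 2; t = 3; return 3
score_new: t = -1; v = -2; (not (not ((z - v) > (y + y)))) -> false; t = 0; return 0
3 against 0: the behavior changed.
verdict: not equivalent; witness: x=-1, y=2, z=2


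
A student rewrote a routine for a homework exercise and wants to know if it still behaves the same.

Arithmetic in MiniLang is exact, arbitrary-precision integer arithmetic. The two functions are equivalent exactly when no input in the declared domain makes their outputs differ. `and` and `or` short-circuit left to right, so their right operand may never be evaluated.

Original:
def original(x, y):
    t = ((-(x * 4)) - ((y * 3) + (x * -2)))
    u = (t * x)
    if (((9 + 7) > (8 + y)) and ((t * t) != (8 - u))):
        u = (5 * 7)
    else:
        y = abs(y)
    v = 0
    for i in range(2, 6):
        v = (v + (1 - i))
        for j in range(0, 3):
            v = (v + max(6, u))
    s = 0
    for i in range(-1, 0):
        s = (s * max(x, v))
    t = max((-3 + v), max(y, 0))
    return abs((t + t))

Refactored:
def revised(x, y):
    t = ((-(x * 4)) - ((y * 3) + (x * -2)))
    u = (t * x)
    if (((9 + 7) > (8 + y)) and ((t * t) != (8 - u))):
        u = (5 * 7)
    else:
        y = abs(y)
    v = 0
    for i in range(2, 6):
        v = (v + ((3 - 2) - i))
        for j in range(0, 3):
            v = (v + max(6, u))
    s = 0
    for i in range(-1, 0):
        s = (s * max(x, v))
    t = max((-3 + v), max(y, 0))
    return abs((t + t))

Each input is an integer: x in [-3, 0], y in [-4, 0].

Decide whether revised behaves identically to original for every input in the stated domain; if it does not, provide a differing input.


The two versions differ — the changes include constant usage differs, arithmetic usage differs.
Tracing x=0, y=-3: original: t := 9 | u := 0 | (((9 + 7) > (8 + y)) and ((t * t) != (8 - u))): true | u := 35 | v := 0 | iter i=2: | v := -1 | iter j=0: | v := 34 | iter j=1: | v := 69 | iter j=2: | v := 104 | iter i=3: | v := 102 | iter j=0: | v := 137 | iter j=1: | v := 172 | iter j=2: | v := 207 | iter i=4: | v := 204 | iter j=0: | v := 239 | iter j=1: | v := 274 | iter j=2: | v := 309 | iter i=5: | v := 305 | iter j=0: | v := 340 | iter j=1: | v := 375 | iter j=2: | v := 410 | s := 0 | iter i=-1: | s := 0 | t := 407 | result 814 | revised: t := 9 | u := 0 | (((9 + 7) > (8 + y)) and ((t * t) != (8 - u))): true | u := 35 | v := 0 | iter i=2: | v := -1 | iter j=0: | v := 34 | iter j=1: | v := 69 | iter j=2: | v := 104 | iter i=3: | v := 102 | iter j=0: | v := 137 | iter j=1: | v := 172 | iter j=2: | v := 207 | iter i=4: | v := 204 | iter j=0: | v := 239 | iter j=1: | v := 274 | iter j=2: | v := 309 | iter i=5: | v := 305 | iter j=0: | v := 340 | iter j=1: | v := 375 | iter j=2: | v := 410 | s := 0 | iter i=-1: | s := 0 | t := 407 | result 814 — matching result 814.
Every one of the 20 inputs gives matching results.
verdict: equivalent


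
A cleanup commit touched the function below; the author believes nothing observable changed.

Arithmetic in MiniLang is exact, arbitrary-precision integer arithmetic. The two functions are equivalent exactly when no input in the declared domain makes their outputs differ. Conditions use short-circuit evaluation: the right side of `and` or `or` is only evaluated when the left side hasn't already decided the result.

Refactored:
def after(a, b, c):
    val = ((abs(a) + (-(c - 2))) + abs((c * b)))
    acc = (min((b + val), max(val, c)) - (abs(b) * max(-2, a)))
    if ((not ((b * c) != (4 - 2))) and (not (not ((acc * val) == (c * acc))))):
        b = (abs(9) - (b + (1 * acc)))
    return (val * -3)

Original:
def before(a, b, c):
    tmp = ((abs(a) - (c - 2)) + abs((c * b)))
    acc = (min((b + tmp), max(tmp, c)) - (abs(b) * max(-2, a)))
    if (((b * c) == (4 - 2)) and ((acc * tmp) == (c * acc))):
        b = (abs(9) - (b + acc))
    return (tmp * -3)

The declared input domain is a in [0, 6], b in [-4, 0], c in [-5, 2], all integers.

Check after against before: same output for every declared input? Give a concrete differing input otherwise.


Comparing the listings, the differences include: boolean connective usage differs; and comparison usage differs; and arithmetic usage differs; and constant usage differs; and local variable names differ.
As a probe, take a=1, b=-3, c=1: before runs tmp = 5; acc = -1; (((b * c) == (4 - 2)) and ((acc * tmp) == (c * acc))) -> false; return -15; after runs val = 5; acc = -1; ((not ((b * c) != (4 - 2))) and (not (not ((acc * val) == (c * acc))))) -> false; return -15; both end at -15.
Checked all 280 inputs in the declared domain: the outputs agree on every one.
verdict: equivalent
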